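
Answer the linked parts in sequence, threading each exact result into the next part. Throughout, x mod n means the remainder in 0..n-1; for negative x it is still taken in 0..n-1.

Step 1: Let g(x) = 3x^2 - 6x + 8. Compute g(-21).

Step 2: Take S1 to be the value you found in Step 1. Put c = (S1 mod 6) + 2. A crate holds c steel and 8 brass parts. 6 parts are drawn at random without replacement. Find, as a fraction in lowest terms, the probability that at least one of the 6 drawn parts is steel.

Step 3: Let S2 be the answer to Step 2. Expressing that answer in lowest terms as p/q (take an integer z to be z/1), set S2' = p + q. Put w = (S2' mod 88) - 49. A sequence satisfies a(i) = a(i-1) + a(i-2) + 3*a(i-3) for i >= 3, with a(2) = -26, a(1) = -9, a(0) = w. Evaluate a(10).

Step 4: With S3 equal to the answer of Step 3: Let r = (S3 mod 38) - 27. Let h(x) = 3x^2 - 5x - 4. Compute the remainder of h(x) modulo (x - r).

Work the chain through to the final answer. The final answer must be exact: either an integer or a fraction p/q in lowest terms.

Step 1: 3*(-21)^2 - 6*(-21)^1 + 8 = (1323) + (126) + (8) = 1457; answer 1457
Step 2: S1 = 1457; c = 7; total draws C(15,6) = 5005; complement C(8,6) = 28; favorable 5005 - 28 = 4977; P = 711/715; answer 711/715
Step 3: S2 = 711/715; threaded value p + q = 1426; w = -31; a(3) = 1*(-26) + 1*(-9) + 3*(-31) = -128; iterating: a(3)=-128, a(4)=-181, a(5)=-387, a(6)=-952, a(7)=-1882, a(8)=-3995, a(9)=-8733, a(10)=-18374; answer -18374
Step 4: S3 = -18374; r = -9; remainder = value at the root: 3*(-9)^2 - 5*(-9)^1 - 4 = (243) + (45) + (-4) = 284; answer 284

284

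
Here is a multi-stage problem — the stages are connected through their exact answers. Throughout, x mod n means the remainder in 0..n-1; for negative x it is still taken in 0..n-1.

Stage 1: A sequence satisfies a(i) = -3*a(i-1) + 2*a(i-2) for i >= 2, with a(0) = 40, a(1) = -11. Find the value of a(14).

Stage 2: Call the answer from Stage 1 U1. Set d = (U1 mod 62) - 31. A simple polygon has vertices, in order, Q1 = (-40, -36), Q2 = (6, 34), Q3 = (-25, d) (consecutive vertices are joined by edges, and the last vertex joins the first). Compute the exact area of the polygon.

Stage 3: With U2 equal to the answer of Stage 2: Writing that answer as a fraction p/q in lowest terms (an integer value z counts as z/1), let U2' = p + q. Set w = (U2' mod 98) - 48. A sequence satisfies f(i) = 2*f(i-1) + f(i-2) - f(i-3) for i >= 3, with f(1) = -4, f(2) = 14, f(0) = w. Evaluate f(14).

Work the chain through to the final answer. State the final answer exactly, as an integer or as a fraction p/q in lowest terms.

Stage 1: a(2) = -3*(-11) + 2*(40) = 113; iterating: a(2)=113, a(3)=-361, a(4)=1309, a(5)=-4649, a(6)=16565, a(7)=-58993, a(8)=210109, a(9)=-748313, a(10)=2665157, a(11)=-9492097, a(12)=33806605, a(13)=-120404009, a(14)=428825237; answer 428825237
Stage 2: U1 = 428825237; d = -26; cross terms: (-40*34 - 6*-36)=-1144, (6*-26 - -25*34)=694, (-25*-36 - -40*-26)=-140; twice the area = |-590| = 590; area = 295; answer 295
Stage 3: U2 = 295; threaded value p + q = 296; w = -46; f(3) = 2*(14) + 1*(-4) - 1*(-46) = 70; iterating: f(3)=70, f(4)=158, f(5)=372, f(6)=832, f(7)=1878, f(8)=4216, f(9)=9478, f(10)=21294, f(11)=47850, f(12)=107516, f(13)=241588, f(14)=542842; answer 542842

542842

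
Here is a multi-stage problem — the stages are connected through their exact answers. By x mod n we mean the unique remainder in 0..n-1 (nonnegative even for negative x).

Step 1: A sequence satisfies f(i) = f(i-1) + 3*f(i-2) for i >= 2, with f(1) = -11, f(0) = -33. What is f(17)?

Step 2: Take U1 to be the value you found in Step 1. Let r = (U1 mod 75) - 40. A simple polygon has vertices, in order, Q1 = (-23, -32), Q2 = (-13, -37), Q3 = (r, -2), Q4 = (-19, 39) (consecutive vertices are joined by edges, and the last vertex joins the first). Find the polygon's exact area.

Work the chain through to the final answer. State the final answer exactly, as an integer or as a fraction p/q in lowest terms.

1990

Step 1: f(2) = 1*(-11) + 3*(-33) = -110; iterating: f(2)=-110, f(3)=-143, f(4)=-473, f(5)=-902, f(6)=-2321, f(7)=-5027, f(8)=-11990, f(9)=-27071, f(10)=-63041, f(11)=-144254, f(12)=-333377, f(13)=-766139, f(14)=-1766270, f(15)=-4064687, f(16)=-9363497, f(17)=-21557558; answer -21557558
Step 2: U1 = -21557558; r = 27; cross terms: (-23*-37 - -13*-32)=435, (-13*-2 - 27*-37)=1025, (27*39 - -19*-2)=1015, (-19*-32 - -23*39)=1505; twice the area = |3980| = 3980; area = 1990; answer 1990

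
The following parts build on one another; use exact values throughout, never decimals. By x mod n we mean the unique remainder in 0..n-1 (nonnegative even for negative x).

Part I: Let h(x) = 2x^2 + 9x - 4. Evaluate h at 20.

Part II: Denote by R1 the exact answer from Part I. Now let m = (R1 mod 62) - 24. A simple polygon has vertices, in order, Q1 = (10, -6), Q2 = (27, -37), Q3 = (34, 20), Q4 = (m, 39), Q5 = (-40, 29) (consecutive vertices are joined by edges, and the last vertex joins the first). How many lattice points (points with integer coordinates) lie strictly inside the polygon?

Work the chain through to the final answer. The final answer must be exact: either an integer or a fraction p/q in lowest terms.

2308

Part I: 2*(20)^2 + 9*(20)^1 - 4 = (800) + (180) + (-4) = 976; answer 976
Part II: R1 = 976; m = 22; cross terms: (10*-37 - 27*-6)=-208, (27*20 - 34*-37)=1798, (34*39 - 22*20)=886, (22*29 - -40*39)=2198, (-40*-6 - 10*29)=-50; twice the area = |4624| = 4624; area = 2312; boundary points = 1 + 1 + 1 + 2 + 5 = 10; strictly interior points = area - boundary/2 + 1 = 2308; answer 2308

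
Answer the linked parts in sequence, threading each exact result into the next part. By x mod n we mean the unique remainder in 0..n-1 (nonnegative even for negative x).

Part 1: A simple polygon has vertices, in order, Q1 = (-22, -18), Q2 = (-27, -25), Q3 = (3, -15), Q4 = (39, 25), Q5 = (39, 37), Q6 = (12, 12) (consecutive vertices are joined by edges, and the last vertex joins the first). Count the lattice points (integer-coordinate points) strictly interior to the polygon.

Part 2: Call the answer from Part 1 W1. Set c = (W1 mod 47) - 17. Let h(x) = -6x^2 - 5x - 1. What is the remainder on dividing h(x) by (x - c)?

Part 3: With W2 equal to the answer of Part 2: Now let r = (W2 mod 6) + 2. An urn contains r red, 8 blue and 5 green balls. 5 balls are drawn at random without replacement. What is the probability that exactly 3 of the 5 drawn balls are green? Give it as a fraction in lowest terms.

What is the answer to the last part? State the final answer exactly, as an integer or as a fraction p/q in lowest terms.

150/1001

Part 1: cross terms: (-22*-25 - -27*-18)=64, (-27*-15 - 3*-25)=480, (3*25 - 39*-15)=660, (39*37 - 39*25)=468, (39*12 - 12*37)=24, (12*-18 - -22*12)=48; twice the area = |1744| = 1744; area = 872; boundary points = 1 + 10 + 4 + 12 + 1 + 2 = 30; strictly interior points = area - boundary/2 + 1 = 858; answer 858
Part 2: W1 = 858; c = -5; remainder = value at the root: -6*(-5)^2 - 5*(-5)^1 - 1 = (-150) + (25) + (-1) = -126; answer -126
Part 3: W2 = -126; r = 2; total draws C(15,5) = 3003; favorable C(5,3)*C(10,2) = 450; P = 150/1001; answer 150/1001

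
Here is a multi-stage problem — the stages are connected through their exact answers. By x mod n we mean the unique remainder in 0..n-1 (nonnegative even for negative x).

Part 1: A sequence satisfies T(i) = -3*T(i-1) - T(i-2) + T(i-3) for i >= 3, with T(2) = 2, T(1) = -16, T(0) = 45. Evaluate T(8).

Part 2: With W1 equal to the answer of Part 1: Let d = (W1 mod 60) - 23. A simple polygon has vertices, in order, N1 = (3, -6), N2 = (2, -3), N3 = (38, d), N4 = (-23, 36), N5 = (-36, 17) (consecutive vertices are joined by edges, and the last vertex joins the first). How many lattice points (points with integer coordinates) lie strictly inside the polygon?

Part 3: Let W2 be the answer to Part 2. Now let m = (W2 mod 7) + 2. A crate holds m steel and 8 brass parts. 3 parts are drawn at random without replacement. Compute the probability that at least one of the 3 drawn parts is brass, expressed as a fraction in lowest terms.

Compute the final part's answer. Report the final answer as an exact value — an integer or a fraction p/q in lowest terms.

Part 1: T(3) = -3*(2) - 1*(-16) + 1*(45) = 55; iterating: T(3)=55, T(4)=-183, T(5)=496, T(6)=-1250, T(7)=3071, T(8)=-7467; answer -7467
Part 2: W1 = -7467; d = 10; cross terms: (3*-3 - 2*-6)=3, (2*10 - 38*-3)=134, (38*36 - -23*10)=1598, (-23*17 - -36*36)=905, (-36*-6 - 3*17)=165; twice the area = |2805| = 2805; area = 2805/2; boundary points = 1 + 1 + 1 + 1 + 1 = 5; strictly interior points = area - boundary/2 + 1 = 1401; answer 1401
Part 3: W2 = 1401; m = 3; total draws C(11,3) = 165; complement C(3,3) = 1; favorable 165 - 1 = 164; P = 164/165; answer 164/165

164/165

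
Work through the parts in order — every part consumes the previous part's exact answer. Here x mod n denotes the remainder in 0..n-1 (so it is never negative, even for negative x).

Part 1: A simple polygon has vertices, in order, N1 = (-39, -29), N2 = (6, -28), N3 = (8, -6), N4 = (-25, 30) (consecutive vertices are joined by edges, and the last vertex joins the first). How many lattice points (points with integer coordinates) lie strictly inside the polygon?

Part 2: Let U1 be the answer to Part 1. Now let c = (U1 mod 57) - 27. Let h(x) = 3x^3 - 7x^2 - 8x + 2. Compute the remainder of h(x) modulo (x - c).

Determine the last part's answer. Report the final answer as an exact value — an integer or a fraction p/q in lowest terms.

Part 1: cross terms: (-39*-28 - 6*-29)=1266, (6*-6 - 8*-28)=188, (8*30 - -25*-6)=90, (-25*-29 - -39*30)=1895; twice the area = |3439| = 3439; area = 3439/2; boundary points = 1 + 2 + 3 + 1 = 7; strictly interior points = area - boundary/2 + 1 = 1717; answer 1717
Part 2: U1 = 1717; c = -20; remainder = value at the root: 3*(-20)^3 - 7*(-20)^2 - 8*(-20)^1 + 2 = (-24000) + (-2800) + (160) + (2) = -26638; answer -26638

-26638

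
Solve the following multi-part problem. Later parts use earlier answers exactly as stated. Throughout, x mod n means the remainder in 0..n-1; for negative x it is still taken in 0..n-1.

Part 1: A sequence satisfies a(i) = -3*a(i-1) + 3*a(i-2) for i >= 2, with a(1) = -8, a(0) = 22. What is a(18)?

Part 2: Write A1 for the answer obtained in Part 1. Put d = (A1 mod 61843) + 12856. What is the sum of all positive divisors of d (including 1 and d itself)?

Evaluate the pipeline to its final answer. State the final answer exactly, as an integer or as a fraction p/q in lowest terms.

65256

Part 1: a(2) = -3*(-8) + 3*(22) = 90; iterating: a(2)=90, a(3)=-294, a(4)=1152, a(5)=-4338, a(6)=16470, a(7)=-62424, a(8)=236682, a(9)=-897318, a(10)=3402000, a(11)=-12897954, a(12)=48899862, a(13)=-185393448, a(14)=702879930, a(15)=-2664820134, a(16)=10103100192, a(17)=-38303760978, a(18)=145220583510; answer 145220583510
Part 2: A1 = 145220583510; d = 59807; 59807 = 11 * 5437; sigma = (1 + 11) * (1 + 5437) = 12 * 5438 = 65256; answer 65256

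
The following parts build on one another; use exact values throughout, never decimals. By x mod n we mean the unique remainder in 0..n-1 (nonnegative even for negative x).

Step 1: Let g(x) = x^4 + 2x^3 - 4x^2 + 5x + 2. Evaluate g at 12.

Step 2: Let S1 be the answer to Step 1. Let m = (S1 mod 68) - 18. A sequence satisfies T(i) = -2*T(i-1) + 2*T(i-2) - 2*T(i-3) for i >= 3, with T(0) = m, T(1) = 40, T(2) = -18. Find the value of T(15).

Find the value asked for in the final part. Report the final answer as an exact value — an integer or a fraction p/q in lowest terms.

46180672

Step 1: 1*(12)^4 + 2*(12)^3 - 4*(12)^2 + 5*(12)^1 + 2 = (20736) + (3456) + (-576) + (60) + (2) = 23678; answer 23678
Step 2: S1 = 23678; m = -4; T(3) = -2*(-18) + 2*(40) - 2*(-4) = 124; iterating: T(3)=124, T(4)=-364, T(5)=1012, T(6)=-3000, T(7)=8752, T(8)=-25528, T(9)=74560, T(10)=-217680, T(11)=635536, T(12)=-1855552, T(13)=5417536, T(14)=-15817248, T(15)=46180672; answer 46180672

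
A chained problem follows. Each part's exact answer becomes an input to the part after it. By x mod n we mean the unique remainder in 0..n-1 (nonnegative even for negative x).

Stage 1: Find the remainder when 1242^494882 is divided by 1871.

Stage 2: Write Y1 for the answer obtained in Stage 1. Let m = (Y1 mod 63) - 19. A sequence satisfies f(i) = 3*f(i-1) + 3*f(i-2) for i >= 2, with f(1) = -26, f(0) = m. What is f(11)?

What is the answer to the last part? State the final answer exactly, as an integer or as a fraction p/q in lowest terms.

3672216

Stage 1: squarings mod 1871: 1242^1=1242, 1242^2=860, 1242^4=555, 1242^8=1181, 1242^16=866, 1242^32=1556, 1242^64=62, 1242^128=102, 1242^256=1049, 1242^512=253, 1242^1024=395, 1242^2048=732, 1242^4096=718, 1242^8192=999, 1242^16384=758, 1242^32768=167, 1242^65536=1695, 1242^131072=1040, 1242^262144=162; 1242^494882 = 1242^2 * 1242^32 * 1242^256 * 1242^1024 * 1242^2048 * 1242^32768 * 1242^65536 * 1242^131072 * 1242^262144 = 1006 (mod 1871); answer 1006
Stage 2: Y1 = 1006; m = 42; f(2) = 3*(-26) + 3*(42) = 48; iterating: f(2)=48, f(3)=66, f(4)=342, f(5)=1224, f(6)=4698, f(7)=17766, f(8)=67392, f(9)=255474, f(10)=968598, f(11)=3672216; answer 3672216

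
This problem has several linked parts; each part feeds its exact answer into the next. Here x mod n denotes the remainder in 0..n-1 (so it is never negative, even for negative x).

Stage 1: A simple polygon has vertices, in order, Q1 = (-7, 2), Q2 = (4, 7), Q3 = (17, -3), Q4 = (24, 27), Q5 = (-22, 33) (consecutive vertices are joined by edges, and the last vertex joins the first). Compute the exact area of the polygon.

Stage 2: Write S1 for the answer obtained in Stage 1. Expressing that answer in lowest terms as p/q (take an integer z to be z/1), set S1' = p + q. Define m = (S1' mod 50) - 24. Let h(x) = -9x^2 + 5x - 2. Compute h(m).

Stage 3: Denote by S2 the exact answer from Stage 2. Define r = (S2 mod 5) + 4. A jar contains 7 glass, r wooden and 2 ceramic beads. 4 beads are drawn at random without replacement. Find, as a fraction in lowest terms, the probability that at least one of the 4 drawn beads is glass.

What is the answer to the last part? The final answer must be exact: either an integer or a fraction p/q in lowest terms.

121/130

Stage 1: cross terms: (-7*7 - 4*2)=-57, (4*-3 - 17*7)=-131, (17*27 - 24*-3)=531, (24*33 - -22*27)=1386, (-22*2 - -7*33)=187; twice the area = |1916| = 1916; area = 958; answer 958
Stage 2: S1 = 958; threaded value p + q = 959; m = -15; -9*(-15)^2 + 5*(-15)^1 - 2 = (-2025) + (-75) + (-2) = -2102; answer -2102
Stage 3: S2 = -2102; r = 7; total draws C(16,4) = 1820; complement C(9,4) = 126; favorable 1820 - 126 = 1694; P = 121/130; answer 121/130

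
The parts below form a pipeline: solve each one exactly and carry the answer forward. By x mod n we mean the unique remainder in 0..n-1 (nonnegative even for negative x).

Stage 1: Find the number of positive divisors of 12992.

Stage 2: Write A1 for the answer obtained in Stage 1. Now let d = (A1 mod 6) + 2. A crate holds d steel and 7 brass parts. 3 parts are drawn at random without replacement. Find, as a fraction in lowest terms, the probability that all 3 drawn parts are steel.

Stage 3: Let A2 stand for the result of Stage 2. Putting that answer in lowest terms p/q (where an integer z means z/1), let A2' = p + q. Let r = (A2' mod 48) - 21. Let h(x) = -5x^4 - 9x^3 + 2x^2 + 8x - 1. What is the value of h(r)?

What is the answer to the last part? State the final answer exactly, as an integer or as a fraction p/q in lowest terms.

-87937

Stage 1: 12992 = 2^6 * 7 * 29; number of divisors = (6+1) * (1+1) * (1+1) = 28; answer 28
Stage 2: A1 = 28; d = 6; total draws C(13,3) = 286; favorable C(6,3) = 20; P = 10/143; answer 10/143
Stage 3: A2 = 10/143; threaded value p + q = 153; r = -12; -5*(-12)^4 - 9*(-12)^3 + 2*(-12)^2 + 8*(-12)^1 - 1 = (-103680) + (15552) + (288) + (-96) + (-1) = -87937; answer -87937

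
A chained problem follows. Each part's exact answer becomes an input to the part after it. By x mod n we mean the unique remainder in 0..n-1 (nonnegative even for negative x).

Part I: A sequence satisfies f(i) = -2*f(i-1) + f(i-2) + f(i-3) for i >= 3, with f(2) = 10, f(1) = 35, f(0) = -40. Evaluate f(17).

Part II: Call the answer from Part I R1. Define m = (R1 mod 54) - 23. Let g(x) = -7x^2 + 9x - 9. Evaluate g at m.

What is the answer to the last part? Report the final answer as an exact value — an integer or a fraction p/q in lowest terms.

Part I: f(3) = -2*(10) + 1*(35) + 1*(-40) = -25; iterating: f(3)=-25, f(4)=95, f(5)=-205, f(6)=480, f(7)=-1070, f(8)=2415, f(9)=-5420, f(10)=12185, f(11)=-27375, f(12)=61515, f(13)=-138220, f(14)=310580, f(15)=-697865, f(16)=1568090, f(17)=-3523465; answer -3523465
Part II: R1 = -3523465; m = 12; -7*(12)^2 + 9*(12)^1 - 9 = (-1008) + (108) + (-9) = -909; answer -909

-909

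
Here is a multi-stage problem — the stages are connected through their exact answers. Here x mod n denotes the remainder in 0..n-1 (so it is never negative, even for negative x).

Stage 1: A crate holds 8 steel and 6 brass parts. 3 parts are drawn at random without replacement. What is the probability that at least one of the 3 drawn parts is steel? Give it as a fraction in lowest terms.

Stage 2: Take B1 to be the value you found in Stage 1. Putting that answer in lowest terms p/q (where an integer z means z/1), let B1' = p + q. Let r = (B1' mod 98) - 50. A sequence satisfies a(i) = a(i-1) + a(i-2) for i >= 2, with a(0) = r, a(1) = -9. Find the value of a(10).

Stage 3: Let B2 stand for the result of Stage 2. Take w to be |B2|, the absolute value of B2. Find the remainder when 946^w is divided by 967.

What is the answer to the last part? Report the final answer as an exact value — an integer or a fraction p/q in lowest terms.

Stage 1: total draws C(14,3) = 364; complement C(6,3) = 20; favorable 364 - 20 = 344; P = 86/91; answer 86/91
Stage 2: B1 = 86/91; threaded value p + q = 177; r = 29; a(2) = 1*(-9) + 1*(29) = 20; iterating: a(2)=20, a(3)=11, a(4)=31, a(5)=42, a(6)=73, a(7)=115, a(8)=188, a(9)=303, a(10)=491; answer 491
Stage 3: B2 = 491; w = 491; squarings mod 967: 946^1=946, 946^2=441, 946^4=114, 946^8=425, 946^16=763, 946^32=35, 946^64=258, 946^128=808, 946^256=139; 946^491 = 946^1 * 946^2 * 946^8 * 946^32 * 946^64 * 946^128 * 946^256 = 542 (mod 967); answer 542

542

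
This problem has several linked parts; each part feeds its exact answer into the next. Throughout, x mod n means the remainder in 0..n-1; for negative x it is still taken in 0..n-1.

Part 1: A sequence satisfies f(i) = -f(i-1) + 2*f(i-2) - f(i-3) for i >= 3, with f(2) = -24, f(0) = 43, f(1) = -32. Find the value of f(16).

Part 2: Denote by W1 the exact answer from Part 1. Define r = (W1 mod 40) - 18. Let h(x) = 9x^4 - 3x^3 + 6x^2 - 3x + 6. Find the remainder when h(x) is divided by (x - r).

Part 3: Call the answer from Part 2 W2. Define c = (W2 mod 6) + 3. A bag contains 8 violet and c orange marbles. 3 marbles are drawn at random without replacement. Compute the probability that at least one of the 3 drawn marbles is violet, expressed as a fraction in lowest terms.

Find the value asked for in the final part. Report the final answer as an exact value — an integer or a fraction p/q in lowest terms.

164/165

Part 1: f(3) = -1*(-24) + 2*(-32) - 1*(43) = -83; iterating: f(3)=-83, f(4)=67, f(5)=-209, f(6)=426, f(7)=-911, f(8)=1972, f(9)=-4220, f(10)=9075, f(11)=-19487, f(12)=41857, f(13)=-89906, f(14)=193107, f(15)=-414776, f(16)=890896; answer 890896
Part 2: W1 = 890896; r = -2; remainder = value at the root: 9*(-2)^4 - 3*(-2)^3 + 6*(-2)^2 - 3*(-2)^1 + 6 = (144) + (24) + (24) + (6) + (6) = 204; answer 204
Part 3: W2 = 204; c = 3; total draws C(11,3) = 165; complement C(3,3) = 1; favorable 165 - 1 = 164; P = 164/165; answer 164/165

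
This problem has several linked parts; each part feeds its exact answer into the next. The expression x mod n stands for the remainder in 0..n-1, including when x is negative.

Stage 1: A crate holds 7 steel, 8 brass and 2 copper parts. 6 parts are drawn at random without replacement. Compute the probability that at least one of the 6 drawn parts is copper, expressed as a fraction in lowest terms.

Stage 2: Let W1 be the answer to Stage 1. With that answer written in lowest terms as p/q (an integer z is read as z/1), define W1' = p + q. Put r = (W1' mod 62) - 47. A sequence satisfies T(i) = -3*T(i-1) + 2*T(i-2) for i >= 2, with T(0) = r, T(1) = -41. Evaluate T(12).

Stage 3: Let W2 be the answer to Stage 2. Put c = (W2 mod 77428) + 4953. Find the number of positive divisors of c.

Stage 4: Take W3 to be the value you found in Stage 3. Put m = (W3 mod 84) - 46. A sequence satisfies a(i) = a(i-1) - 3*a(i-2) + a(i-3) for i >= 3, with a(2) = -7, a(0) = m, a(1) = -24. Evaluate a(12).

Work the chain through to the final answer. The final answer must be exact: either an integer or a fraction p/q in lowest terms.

2956

Stage 1: total draws C(17,6) = 12376; complement C(15,6) = 5005; favorable 12376 - 5005 = 7371; P = 81/136; answer 81/136
Stage 2: W1 = 81/136; threaded value p + q = 217; r = -16; T(2) = -3*(-41) + 2*(-16) = 91; iterating: T(2)=91, T(3)=-355, T(4)=1247, T(5)=-4451, T(6)=15847, T(7)=-56443, T(8)=201023, T(9)=-715955, T(10)=2549911, T(11)=-9081643, T(12)=32344751; answer 32344751
Stage 3: W2 = 32344751; c = 62228; 62228 = 2^2 * 47 * 331; number of divisors = (2+1) * (1+1) * (1+1) = 12; answer 12
Stage 4: W3 = 12; m = -34; a(3) = 1*(-7) - 3*(-24) + 1*(-34) = 31; iterating: a(3)=31, a(4)=28, a(5)=-72, a(6)=-125, a(7)=119, a(8)=422, a(9)=-60, a(10)=-1207, a(11)=-605, a(12)=2956; answer 2956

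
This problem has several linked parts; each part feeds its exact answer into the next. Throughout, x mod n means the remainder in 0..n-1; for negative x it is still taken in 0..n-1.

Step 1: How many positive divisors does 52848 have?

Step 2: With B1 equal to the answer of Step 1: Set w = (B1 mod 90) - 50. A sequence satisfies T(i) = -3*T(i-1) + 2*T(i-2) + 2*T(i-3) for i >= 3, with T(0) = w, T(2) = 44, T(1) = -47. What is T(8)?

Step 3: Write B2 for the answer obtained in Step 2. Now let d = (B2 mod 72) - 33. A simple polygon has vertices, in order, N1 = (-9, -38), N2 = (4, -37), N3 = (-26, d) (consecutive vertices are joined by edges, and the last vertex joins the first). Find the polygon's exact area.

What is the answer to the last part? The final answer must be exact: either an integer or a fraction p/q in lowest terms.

Step 1: 52848 = 2^4 * 3^2 * 367; number of divisors = (4+1) * (2+1) * (1+1) = 30; answer 30
Step 2: B1 = 30; w = -20; T(3) = -3*(44) + 2*(-47) + 2*(-20) = -266; iterating: T(3)=-266, T(4)=792, T(5)=-2820, T(6)=9512, T(7)=-32592, T(8)=111160; answer 111160
Step 3: B2 = 111160; d = 31; cross terms: (-9*-37 - 4*-38)=485, (4*31 - -26*-37)=-838, (-26*-38 - -9*31)=1267; twice the area = |914| = 914; area = 457; answer 457

457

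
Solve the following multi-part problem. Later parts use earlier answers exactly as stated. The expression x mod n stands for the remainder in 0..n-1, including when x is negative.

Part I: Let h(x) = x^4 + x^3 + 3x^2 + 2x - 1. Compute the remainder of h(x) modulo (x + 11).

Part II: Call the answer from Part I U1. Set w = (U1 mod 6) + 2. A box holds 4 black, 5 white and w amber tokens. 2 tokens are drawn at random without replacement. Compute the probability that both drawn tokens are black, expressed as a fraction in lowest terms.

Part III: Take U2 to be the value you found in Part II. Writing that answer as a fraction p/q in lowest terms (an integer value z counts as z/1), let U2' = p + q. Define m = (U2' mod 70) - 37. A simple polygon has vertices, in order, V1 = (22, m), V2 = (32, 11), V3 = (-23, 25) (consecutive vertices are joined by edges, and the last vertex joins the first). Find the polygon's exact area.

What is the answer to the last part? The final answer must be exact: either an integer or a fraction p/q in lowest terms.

575/2

Part I: remainder = value at the root: 1*(-11)^4 + 1*(-11)^3 + 3*(-11)^2 + 2*(-11)^1 - 1 = (14641) + (-1331) + (363) + (-22) + (-1) = 13650; answer 13650
Part II: U1 = 13650; w = 2; total draws C(11,2) = 55; favorable C(4,2) = 6; P = 6/55; answer 6/55
Part III: U2 = 6/55; threaded value p + q = 61; m = 24; cross terms: (22*11 - 32*24)=-526, (32*25 - -23*11)=1053, (-23*24 - 22*25)=-1102; twice the area = |-575| = 575; area = 575/2; answer 575/2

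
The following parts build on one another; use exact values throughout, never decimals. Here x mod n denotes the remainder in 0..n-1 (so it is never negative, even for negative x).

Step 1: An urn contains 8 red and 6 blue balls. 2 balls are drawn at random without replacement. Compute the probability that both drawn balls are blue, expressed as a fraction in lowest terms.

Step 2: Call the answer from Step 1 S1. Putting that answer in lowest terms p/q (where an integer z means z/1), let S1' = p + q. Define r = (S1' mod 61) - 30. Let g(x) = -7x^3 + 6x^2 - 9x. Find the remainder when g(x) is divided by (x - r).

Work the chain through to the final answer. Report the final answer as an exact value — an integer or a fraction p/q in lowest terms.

Step 1: total draws C(14,2) = 91; favorable C(6,2) = 15; P = 15/91; answer 15/91
Step 2: S1 = 15/91; threaded value p + q = 106; r = 15; remainder = value at the root: -7*(15)^3 + 6*(15)^2 - 9*(15)^1 = (-23625) + (1350) + (-135) = -22410; answer -22410

-22410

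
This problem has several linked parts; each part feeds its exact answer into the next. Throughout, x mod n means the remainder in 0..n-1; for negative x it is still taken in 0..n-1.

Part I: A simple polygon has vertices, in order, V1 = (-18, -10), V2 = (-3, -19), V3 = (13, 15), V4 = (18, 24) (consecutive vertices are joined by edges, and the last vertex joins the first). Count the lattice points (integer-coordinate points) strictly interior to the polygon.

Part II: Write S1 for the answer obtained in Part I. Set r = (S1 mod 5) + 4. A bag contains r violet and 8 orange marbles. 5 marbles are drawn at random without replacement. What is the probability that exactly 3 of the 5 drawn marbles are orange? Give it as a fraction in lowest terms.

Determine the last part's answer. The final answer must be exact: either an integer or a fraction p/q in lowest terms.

560/1287

Part I: cross terms: (-18*-19 - -3*-10)=312, (-3*15 - 13*-19)=202, (13*24 - 18*15)=42, (18*-10 - -18*24)=252; twice the area = |808| = 808; area = 404; boundary points = 3 + 2 + 1 + 2 = 8; strictly interior points = area - boundary/2 + 1 = 401; answer 401
Part II: S1 = 401; r = 5; total draws C(13,5) = 1287; favorable C(8,3)*C(5,2) = 560; P = 560/1287; answer 560/1287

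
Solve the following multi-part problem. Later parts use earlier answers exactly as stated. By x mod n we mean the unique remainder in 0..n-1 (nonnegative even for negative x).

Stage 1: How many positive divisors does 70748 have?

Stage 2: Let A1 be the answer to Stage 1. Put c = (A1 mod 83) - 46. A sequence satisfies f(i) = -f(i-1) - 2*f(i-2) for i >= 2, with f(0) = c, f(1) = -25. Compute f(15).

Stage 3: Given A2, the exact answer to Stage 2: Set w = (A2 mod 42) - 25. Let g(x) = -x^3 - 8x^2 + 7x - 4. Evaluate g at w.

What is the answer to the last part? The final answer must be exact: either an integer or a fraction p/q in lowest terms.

488

Stage 1: 70748 = 2^2 * 23 * 769; number of divisors = (2+1) * (1+1) * (1+1) = 12; answer 12
Stage 2: A1 = 12; c = -34; f(2) = -1*(-25) - 2*(-34) = 93; iterating: f(2)=93, f(3)=-43, f(4)=-143, f(5)=229, f(6)=57, f(7)=-515, f(8)=401, f(9)=629, f(10)=-1431, f(11)=173, f(12)=2689, f(13)=-3035, f(14)=-2343, f(15)=8413; answer 8413
Stage 3: A2 = 8413; w = -12; -1*(-12)^3 - 8*(-12)^2 + 7*(-12)^1 - 4 = (1728) + (-1152) + (-84) + (-4) = 488; answer 488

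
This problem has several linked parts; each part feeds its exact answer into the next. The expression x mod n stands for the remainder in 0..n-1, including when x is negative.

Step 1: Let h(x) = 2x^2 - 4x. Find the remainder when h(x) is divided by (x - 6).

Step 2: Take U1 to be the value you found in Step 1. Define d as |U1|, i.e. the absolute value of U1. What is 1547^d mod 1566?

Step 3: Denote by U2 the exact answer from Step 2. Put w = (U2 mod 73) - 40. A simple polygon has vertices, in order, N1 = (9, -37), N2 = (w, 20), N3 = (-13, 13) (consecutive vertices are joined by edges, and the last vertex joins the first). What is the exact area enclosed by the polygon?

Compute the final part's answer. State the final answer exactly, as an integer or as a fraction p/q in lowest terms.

Step 1: remainder = value at the root: 2*(6)^2 - 4*(6)^1 = (72) + (-24) = 48; answer 48
Step 2: U1 = 48; d = 48; squarings mod 1566: 1547^1=1547, 1547^2=361, 1547^4=343, 1547^8=199, 1547^16=451, 1547^32=1387; 1547^48 = 1547^16 * 1547^32 = 703 (mod 1566); answer 703
Step 3: U2 = 703; w = 6; cross terms: (9*20 - 6*-37)=402, (6*13 - -13*20)=338, (-13*-37 - 9*13)=364; twice the area = |1104| = 1104; area = 552; answer 552

552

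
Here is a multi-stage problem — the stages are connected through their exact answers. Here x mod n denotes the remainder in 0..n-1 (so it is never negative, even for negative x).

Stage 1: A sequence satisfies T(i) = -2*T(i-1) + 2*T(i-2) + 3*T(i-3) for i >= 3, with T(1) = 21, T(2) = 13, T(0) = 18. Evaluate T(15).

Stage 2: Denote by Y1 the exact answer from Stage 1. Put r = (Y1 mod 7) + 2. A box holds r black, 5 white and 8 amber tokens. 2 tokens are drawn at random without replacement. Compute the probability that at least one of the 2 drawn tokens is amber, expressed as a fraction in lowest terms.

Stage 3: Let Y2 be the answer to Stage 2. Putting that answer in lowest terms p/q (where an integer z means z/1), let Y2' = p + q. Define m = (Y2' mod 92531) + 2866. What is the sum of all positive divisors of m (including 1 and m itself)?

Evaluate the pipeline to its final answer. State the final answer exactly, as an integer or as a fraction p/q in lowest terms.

Stage 1: T(3) = -2*(13) + 2*(21) + 3*(18) = 70; iterating: T(3)=70, T(4)=-51, T(5)=281, T(6)=-454, T(7)=1317, T(8)=-2699, T(9)=6670, T(10)=-14787, T(11)=34817, T(12)=-79198, T(13)=183669, T(14)=-421283, T(15)=972310; answer 972310
Stage 2: Y1 = 972310; r = 5; total draws C(18,2) = 153; complement C(10,2) = 45; favorable 153 - 45 = 108; P = 12/17; answer 12/17
Stage 3: Y2 = 12/17; threaded value p + q = 29; m = 2895; 2895 = 3 * 5 * 193; sigma = (1 + 3) * (1 + 5) * (1 + 193) = 4 * 6 * 194 = 4656; answer 4656

4656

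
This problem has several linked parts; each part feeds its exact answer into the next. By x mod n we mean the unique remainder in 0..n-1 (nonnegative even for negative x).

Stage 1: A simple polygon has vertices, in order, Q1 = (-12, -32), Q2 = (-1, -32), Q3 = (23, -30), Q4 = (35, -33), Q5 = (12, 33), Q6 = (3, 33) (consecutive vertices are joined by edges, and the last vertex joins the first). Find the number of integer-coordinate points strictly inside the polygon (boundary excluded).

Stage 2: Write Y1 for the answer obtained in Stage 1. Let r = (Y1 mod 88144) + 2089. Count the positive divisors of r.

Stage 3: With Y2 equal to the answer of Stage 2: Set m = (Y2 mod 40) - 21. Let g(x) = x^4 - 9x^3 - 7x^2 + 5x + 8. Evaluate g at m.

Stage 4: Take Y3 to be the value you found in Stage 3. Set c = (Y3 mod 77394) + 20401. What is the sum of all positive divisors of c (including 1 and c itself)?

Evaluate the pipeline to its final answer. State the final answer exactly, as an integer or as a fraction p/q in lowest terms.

Stage 1: cross terms: (-12*-32 - -1*-32)=352, (-1*-30 - 23*-32)=766, (23*-33 - 35*-30)=291, (35*33 - 12*-33)=1551, (12*33 - 3*33)=297, (3*-32 - -12*33)=300; twice the area = |3557| = 3557; area = 3557/2; boundary points = 11 + 2 + 3 + 1 + 9 + 5 = 31; strictly interior points = area - boundary/2 + 1 = 1764; answer 1764
Stage 2: Y1 = 1764; r = 3853; 3853 is prime, so its only divisors are 1 and 3853; count = 2; answer 2
Stage 3: Y2 = 2; m = -19; 1*(-19)^4 - 9*(-19)^3 - 7*(-19)^2 + 5*(-19)^1 + 8 = (130321) + (61731) + (-2527) + (-95) + (8) = 189438; answer 189438
Stage 4: Y3 = 189438; c = 55051; 55051 is prime, so its only divisors are 1 and 55051; sigma = 1 + 55051 = 55052; answer 55052

55052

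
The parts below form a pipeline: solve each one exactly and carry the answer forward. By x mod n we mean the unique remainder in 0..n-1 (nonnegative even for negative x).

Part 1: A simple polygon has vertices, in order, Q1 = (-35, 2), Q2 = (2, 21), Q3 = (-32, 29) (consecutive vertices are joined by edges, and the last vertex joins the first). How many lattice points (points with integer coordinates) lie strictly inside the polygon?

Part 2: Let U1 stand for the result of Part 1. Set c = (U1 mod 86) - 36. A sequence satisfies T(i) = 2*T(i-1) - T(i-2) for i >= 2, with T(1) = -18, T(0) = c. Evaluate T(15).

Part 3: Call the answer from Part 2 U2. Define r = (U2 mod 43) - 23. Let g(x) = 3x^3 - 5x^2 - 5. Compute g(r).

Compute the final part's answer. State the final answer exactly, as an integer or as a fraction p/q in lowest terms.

1777

Part 1: cross terms: (-35*21 - 2*2)=-739, (2*29 - -32*21)=730, (-32*2 - -35*29)=951; twice the area = |942| = 942; area = 471; boundary points = 1 + 2 + 3 = 6; strictly interior points = area - boundary/2 + 1 = 469; answer 469
Part 2: U1 = 469; c = 3; T(2) = 2*(-18) - 1*(3) = -39; iterating: T(2)=-39, T(3)=-60, T(4)=-81, T(5)=-102, T(6)=-123, T(7)=-144, T(8)=-165, T(9)=-186, T(10)=-207, T(11)=-228, T(12)=-249, T(13)=-270, T(14)=-291, T(15)=-312; answer -312
Part 3: U2 = -312; r = 9; 3*(9)^3 - 5*(9)^2 - 5 = (2187) + (-405) + (-5) = 1777; answer 1777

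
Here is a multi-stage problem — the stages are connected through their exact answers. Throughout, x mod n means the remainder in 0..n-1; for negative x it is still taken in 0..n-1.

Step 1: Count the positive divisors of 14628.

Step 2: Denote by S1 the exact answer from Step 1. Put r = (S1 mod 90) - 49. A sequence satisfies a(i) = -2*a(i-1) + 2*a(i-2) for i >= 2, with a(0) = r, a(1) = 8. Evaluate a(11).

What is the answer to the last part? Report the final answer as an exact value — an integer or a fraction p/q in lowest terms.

480576

Step 1: 14628 = 2^2 * 3 * 23 * 53; number of divisors = (2+1) * (1+1) * (1+1) * (1+1) = 24; answer 24
Step 2: S1 = 24; r = -25; a(2) = -2*(8) + 2*(-25) = -66; iterating: a(2)=-66, a(3)=148, a(4)=-428, a(5)=1152, a(6)=-3160, a(7)=8624, a(8)=-23568, a(9)=64384, a(10)=-175904, a(11)=480576; answer 480576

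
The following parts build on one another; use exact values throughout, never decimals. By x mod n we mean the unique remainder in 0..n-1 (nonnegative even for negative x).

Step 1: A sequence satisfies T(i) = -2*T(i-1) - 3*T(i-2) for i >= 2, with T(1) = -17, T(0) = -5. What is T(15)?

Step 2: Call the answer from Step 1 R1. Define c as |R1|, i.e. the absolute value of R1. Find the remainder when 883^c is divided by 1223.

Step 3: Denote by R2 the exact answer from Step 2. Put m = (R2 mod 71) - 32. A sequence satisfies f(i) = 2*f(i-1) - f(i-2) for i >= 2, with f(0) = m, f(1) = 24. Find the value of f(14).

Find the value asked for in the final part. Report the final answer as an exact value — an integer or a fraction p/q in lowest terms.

Step 1: T(2) = -2*(-17) - 3*(-5) = 49; iterating: T(2)=49, T(3)=-47, T(4)=-53, T(5)=247, T(6)=-335, T(7)=-71, T(8)=1147, T(9)=-2081, T(10)=721, T(11)=4801, T(12)=-11765, T(13)=9127, T(14)=17041, T(15)=-61463; answer -61463
Step 2: R1 = -61463; c = 61463; squarings mod 1223: 883^1=883, 883^2=638, 883^4=1008, 883^8=974, 883^16=851, 883^32=185, 883^64=1204, 883^128=361, 883^256=683, 883^512=526, 883^1024=278, 883^2048=235, 883^4096=190, 883^8192=633, 883^16384=768, 883^32768=338; 883^61463 = 883^1 * 883^2 * 883^4 * 883^16 * 883^4096 * 883^8192 * 883^16384 * 883^32768 = 809 (mod 1223); answer 809
Step 3: R2 = 809; m = -4; f(2) = 2*(24) - 1*(-4) = 52; iterating: f(2)=52, f(3)=80, f(4)=108, f(5)=136, f(6)=164, f(7)=192, f(8)=220, f(9)=248, f(10)=276, f(11)=304, f(12)=332, f(13)=360, f(14)=388; answer 388

388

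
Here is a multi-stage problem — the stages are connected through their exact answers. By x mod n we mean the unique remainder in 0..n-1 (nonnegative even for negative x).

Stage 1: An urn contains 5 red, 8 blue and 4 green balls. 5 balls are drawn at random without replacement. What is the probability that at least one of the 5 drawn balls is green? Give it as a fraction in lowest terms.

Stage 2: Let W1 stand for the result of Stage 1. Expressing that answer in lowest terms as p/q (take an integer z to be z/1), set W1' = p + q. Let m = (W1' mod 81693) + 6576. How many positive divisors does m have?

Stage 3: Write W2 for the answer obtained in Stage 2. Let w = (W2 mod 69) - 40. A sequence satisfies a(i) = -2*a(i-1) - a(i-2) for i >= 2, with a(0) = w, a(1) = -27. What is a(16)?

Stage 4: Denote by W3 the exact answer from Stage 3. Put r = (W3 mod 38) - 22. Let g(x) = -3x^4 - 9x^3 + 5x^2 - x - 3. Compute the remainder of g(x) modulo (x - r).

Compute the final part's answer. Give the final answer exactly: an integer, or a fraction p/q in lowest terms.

-604497

Stage 1: total draws C(17,5) = 6188; complement C(13,5) = 1287; favorable 6188 - 1287 = 4901; P = 377/476; answer 377/476
Stage 2: W1 = 377/476; threaded value p + q = 853; m = 7429; 7429 = 17 * 19 * 23; number of divisors = (1+1) * (1+1) * (1+1) = 8; answer 8
Stage 3: W2 = 8; w = -32; a(2) = -2*(-27) - 1*(-32) = 86; iterating: a(2)=86, a(3)=-145, a(4)=204, a(5)=-263, a(6)=322, a(7)=-381, a(8)=440, a(9)=-499, a(10)=558, a(11)=-617, a(12)=676, a(13)=-735, a(14)=794, a(15)=-853, a(16)=912; answer 912
Stage 4: W3 = 912; r = -22; remainder = value at the root: -3*(-22)^4 - 9*(-22)^3 + 5*(-22)^2 - 1*(-22)^1 - 3 = (-702768) + (95832) + (2420) + (22) + (-3) = -604497; answer -604497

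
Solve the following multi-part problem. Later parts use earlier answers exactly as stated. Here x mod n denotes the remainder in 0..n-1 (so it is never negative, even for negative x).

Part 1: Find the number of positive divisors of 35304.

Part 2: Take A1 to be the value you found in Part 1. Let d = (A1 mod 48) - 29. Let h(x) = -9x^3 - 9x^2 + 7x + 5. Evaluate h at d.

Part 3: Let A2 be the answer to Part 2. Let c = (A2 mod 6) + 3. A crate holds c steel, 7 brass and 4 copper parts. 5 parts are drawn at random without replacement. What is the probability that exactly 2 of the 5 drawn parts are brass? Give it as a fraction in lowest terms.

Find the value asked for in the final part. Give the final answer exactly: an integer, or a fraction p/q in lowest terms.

55/136

Part 1: 35304 = 2^3 * 3 * 1471; number of divisors = (3+1) * (1+1) * (1+1) = 16; answer 16
Part 2: A1 = 16; d = -13; -9*(-13)^3 - 9*(-13)^2 + 7*(-13)^1 + 5 = (19773) + (-1521) + (-91) + (5) = 18166; answer 18166
Part 3: A2 = 18166; c = 7; total draws C(18,5) = 8568; favorable C(7,2)*C(11,3) = 3465; P = 55/136; answer 55/136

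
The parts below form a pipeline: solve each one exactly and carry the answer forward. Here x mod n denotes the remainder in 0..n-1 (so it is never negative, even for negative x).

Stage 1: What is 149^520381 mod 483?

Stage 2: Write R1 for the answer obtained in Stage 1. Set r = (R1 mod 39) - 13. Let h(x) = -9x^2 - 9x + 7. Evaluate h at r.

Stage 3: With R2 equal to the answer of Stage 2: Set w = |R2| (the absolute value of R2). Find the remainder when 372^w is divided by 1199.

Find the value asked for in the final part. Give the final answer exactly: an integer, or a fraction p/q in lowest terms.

Stage 1: squarings mod 483: 149^1=149, 149^2=466, 149^4=289, 149^8=445, 149^16=478, 149^32=25, 149^64=142, 149^128=361, 149^256=394, 149^512=193, 149^1024=58, 149^2048=466, 149^4096=289, 149^8192=445, 149^16384=478, 149^32768=25, 149^65536=142, 149^131072=361, 149^262144=394; 149^520381 = 149^1 * 149^4 * 149^8 * 149^16 * 149^32 * 149^128 * 149^4096 * 149^8192 * 149^16384 * 149^32768 * 149^65536 * 149^131072 * 149^262144 = 401 (mod 483); answer 401
Stage 2: R1 = 401; r = -2; -9*(-2)^2 - 9*(-2)^1 + 7 = (-36) + (18) + (7) = -11; answer -11
Stage 3: R2 = -11; w = 11; squarings mod 1199: 372^1=372, 372^2=499, 372^4=808, 372^8=608; 372^11 = 372^1 * 372^2 * 372^8 = 1153 (mod 1199); answer 1153

1153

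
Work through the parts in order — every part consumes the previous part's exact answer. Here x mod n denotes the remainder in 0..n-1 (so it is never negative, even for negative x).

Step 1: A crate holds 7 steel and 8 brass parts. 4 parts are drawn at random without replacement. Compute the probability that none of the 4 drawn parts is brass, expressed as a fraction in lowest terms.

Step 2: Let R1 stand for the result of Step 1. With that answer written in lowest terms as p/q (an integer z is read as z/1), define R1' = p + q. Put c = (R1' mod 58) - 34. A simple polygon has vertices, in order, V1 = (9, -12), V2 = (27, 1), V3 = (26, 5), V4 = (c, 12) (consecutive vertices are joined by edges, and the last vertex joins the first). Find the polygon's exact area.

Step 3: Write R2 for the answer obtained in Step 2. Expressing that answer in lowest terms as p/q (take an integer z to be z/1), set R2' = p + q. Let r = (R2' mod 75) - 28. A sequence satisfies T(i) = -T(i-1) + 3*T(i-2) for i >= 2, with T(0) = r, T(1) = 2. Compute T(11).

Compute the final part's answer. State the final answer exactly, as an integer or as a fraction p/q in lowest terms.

Step 1: total draws C(15,4) = 1365; favorable C(7,4) = 35; P = 1/39; answer 1/39
Step 2: R1 = 1/39; threaded value p + q = 40; c = 6; cross terms: (9*1 - 27*-12)=333, (27*5 - 26*1)=109, (26*12 - 6*5)=282, (6*-12 - 9*12)=-180; twice the area = |544| = 544; area = 272; answer 272
Step 3: R2 = 272; threaded value p + q = 273; r = 20; T(2) = -1*(2) + 3*(20) = 58; iterating: T(2)=58, T(3)=-52, T(4)=226, T(5)=-382, T(6)=1060, T(7)=-2206, T(8)=5386, T(9)=-12004, T(10)=28162, T(11)=-64174; answer -64174

-64174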